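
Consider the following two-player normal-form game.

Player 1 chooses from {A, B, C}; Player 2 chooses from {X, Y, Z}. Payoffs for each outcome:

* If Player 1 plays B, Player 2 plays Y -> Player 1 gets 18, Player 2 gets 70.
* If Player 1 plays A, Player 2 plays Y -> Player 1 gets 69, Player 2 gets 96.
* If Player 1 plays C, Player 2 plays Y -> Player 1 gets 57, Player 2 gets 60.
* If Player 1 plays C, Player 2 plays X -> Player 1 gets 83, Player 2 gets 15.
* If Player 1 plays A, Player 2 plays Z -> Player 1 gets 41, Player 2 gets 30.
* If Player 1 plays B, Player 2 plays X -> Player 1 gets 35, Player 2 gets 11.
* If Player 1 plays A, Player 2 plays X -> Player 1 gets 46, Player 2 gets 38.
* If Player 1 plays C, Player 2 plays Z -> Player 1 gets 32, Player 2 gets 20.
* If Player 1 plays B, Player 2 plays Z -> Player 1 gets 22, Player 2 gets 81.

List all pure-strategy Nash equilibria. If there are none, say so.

For each player, find the best response to each opponent profile; mutual best responses are the pure NE.
Player 1 against X: payoffs 46, 35, 83 → best response C.
Player 1 against Y: payoffs 69, 18, 57 → best response A.
Player 1 against Z: payoffs 41, 22, 32 → best response A.
Player 2 against A: payoffs 38, 96, 30 → best response Y.
Player 2 against B: payoffs 11, 70, 81 → best response Z.
Player 2 against C: payoffs 15, 60, 20 → best response Y.
Mutual best responses: (A, Y).

Pure NE: (A, Y)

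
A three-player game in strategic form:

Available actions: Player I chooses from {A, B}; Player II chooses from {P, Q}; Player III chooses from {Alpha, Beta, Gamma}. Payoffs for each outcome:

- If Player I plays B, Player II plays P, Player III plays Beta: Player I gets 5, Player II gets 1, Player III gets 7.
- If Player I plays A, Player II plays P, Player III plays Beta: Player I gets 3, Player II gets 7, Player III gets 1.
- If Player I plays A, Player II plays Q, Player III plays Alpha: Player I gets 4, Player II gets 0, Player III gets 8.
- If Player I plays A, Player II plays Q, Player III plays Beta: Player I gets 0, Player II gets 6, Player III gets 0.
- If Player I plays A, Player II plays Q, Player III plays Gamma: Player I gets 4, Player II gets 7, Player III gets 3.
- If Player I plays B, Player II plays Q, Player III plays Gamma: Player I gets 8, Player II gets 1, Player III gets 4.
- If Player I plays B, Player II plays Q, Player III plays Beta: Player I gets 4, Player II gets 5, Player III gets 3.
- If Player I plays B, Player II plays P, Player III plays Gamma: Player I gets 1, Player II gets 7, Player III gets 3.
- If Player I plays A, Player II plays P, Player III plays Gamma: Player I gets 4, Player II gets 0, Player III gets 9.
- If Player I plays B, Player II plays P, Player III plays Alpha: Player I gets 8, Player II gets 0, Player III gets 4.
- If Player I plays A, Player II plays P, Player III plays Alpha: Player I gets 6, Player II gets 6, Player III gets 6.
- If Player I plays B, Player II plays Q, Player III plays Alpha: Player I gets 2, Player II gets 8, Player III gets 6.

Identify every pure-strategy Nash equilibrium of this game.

This game has no pure Nash equilibrium.

Player I against (P, Alpha): payoffs 6, 8 → best response B.
Player I against (P, Beta): payoffs 3, 5 → best response B.
Player I against (P, Gamma): payoffs 4, 1 → best response A.
Player I against (Q, Alpha): payoffs 4, 2 → best response A.
Player I against (Q, Beta): payoffs 0, 4 → best response B.
Player I against (Q, Gamma): payoffs 4, 8 → best response B.
Player II against (A, Alpha): payoffs 6, 0 → best response P.
Player II against (A, Beta): payoffs 7, 6 → best response P.
Player II against (A, Gamma): payoffs 0, 7 → best response Q.
Player II against (B, Alpha): payoffs 0, 8 → best response Q.
Player II against (B, Beta): payoffs 1, 5 → best response Q.
Player II against (B, Gamma): payoffs 7, 1 → best response P.
Player III against (A, P): payoffs 6, 1, 9 → best response Gamma.
Player III against (A, Q): payoffs 8, 0, 3 → best response Alpha.
Player III against (B, P): payoffs 4, 7, 3 → best response Beta.
Player III against (B, Q): payoffs 6, 3, 4 → best response Alpha.
No profile is a mutual best response for all players.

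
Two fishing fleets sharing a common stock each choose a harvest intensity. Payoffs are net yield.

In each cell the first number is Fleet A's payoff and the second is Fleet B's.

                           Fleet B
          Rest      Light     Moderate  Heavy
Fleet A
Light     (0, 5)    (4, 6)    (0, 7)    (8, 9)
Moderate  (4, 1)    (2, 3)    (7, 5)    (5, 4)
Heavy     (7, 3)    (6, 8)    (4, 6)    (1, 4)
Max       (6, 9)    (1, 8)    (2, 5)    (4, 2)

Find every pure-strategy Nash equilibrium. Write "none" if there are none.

Pure-strategy Nash equilibria: (Light, Heavy), (Moderate, Moderate), (Heavy, Light)

(Light, Rest): Fleet A can switch to Moderate (0 → 4). Not NE.
(Light, Light): Fleet A can switch to Heavy (4 → 6). Not NE.
(Light, Moderate): Fleet A can switch to Moderate (0 → 7). Not NE.
(Light, Heavy): Fleet A gets 8, best alternative 5; Fleet B gets 9, best alternative 7. No profitable deviation — NE.
(Moderate, Rest): Fleet A can switch to Heavy (4 → 7). Not NE.
(Moderate, Light): Fleet A can switch to Light (2 → 4). Not NE.
(Moderate, Moderate): Fleet A gets 7, best alternative 4; Fleet B gets 5, best alternative 4. No profitable deviation — NE.
(Moderate, Heavy): Fleet A can switch to Light (5 → 8). Not NE.
(Heavy, Rest): Fleet B can switch to Light (3 → 8). Not NE.
(Heavy, Light): Fleet A gets 6, best alternative 4; Fleet B gets 8, best alternative 6. No profitable deviation — NE.
(Heavy, Moderate): Fleet A can switch to Moderate (4 → 7). Not NE.
(Heavy, Heavy): Fleet A can switch to Light (1 → 8). Not NE.
(Max, Rest): Fleet A can switch to Heavy (6 → 7). Not NE.
(The remaining 3 profiles each have a profitable deviation by the same check.)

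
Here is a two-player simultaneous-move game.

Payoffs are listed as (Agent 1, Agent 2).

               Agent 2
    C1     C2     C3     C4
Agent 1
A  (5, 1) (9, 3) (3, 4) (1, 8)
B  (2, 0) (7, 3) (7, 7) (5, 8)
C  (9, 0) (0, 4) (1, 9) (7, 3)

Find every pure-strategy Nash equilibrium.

For each player, find the best response to each opponent profile; mutual best responses are the pure NE.
Agent 1 against C1: payoffs 5, 2, 9 → best response C.
Agent 1 against C2: payoffs 9, 7, 0 → best response A.
Agent 1 against C3: payoffs 3, 7, 1 → best response B.
Agent 1 against C4: payoffs 1, 5, 7 → best response C.
Agent 2 against A: payoffs 1, 3, 4, 8 → best response C4.
Agent 2 against B: payoffs 0, 3, 7, 8 → best response C4.
Agent 2 against C: payoffs 0, 4, 9, 3 → best response C3.
No profile is a mutual best response for all players.

No pure-strategy Nash equilibrium.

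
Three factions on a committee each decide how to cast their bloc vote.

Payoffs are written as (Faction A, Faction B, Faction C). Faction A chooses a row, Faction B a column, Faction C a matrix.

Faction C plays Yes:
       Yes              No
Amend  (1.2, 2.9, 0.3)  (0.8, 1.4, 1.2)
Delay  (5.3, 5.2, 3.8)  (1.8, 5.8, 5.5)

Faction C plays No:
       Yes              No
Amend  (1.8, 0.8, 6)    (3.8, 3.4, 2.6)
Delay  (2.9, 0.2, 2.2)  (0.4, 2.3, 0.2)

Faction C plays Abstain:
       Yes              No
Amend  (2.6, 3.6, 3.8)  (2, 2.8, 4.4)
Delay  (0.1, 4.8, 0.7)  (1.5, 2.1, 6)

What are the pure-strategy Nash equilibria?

(Amend, Yes, Yes): Faction A can switch to Delay (1.2 → 5.3). Not NE.
(Amend, Yes, No): Faction A can switch to Delay (1.8 → 2.9). Not NE.
(Amend, Yes, Abstain): Faction C can switch to No (3.8 → 6). Not NE.
(Amend, No, Yes): Faction A can switch to Delay (0.8 → 1.8). Not NE.
(Amend, No, No): Faction C can switch to Abstain (2.6 → 4.4). Not NE.
(Amend, No, Abstain): Faction B can switch to Yes (2.8 → 3.6). Not NE.
(The remaining 6 profiles each have a profitable deviation by the same check.)

There is no pure-strategy Nash equilibrium.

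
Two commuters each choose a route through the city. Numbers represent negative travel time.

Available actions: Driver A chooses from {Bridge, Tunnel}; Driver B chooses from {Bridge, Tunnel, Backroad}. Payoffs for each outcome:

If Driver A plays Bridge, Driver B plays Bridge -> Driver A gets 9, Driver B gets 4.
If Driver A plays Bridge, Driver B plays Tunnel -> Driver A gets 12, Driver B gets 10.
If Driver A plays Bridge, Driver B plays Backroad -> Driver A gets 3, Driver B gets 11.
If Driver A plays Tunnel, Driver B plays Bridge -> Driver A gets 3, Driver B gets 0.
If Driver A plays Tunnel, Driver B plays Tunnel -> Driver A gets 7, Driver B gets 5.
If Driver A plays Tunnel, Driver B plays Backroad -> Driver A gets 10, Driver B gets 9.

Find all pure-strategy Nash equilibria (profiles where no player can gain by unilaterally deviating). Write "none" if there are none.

For each player, find the best response to each opponent profile; mutual best responses are the pure NE.
Driver A against Bridge: payoffs 9, 3 → best response Bridge.
Driver A against Tunnel: payoffs 12, 7 → best response Bridge.
Driver A against Backroad: payoffs 3, 10 → best response Tunnel.
Driver B against Bridge: payoffs 4, 10, 11 → best response Backroad.
Driver B against Tunnel: payoffs 0, 5, 9 → best response Backroad.
Mutual best responses: (Tunnel, Backroad).

(Tunnel, Backroad)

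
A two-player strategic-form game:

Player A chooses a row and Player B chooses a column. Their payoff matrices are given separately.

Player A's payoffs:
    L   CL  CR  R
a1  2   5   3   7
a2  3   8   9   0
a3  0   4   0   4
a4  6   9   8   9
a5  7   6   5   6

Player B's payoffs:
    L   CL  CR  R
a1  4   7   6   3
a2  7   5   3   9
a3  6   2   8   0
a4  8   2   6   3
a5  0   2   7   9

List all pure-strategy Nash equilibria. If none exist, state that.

This game has no pure Nash equilibrium.

For each player, find the best response to each opponent profile; mutual best responses are the pure NE.
Player A against L: payoffs 2, 3, 0, 6, 7 → best response a5.
Player A against CL: payoffs 5, 8, 4, 9, 6 → best response a4.
Player A against CR: payoffs 3, 9, 0, 8, 5 → best response a2.
Player A against R: payoffs 7, 0, 4, 9, 6 → best response a4.
Player B against a1: payoffs 4, 7, 6, 3 → best response CL.
Player B against a2: payoffs 7, 5, 3, 9 → best response R.
Player B against a3: payoffs 6, 2, 8, 0 → best response CR.
Player B against a4: payoffs 8, 2, 6, 3 → best response L.
Player B against a5: payoffs 0, 2, 7, 9 → best response R.
No profile is a mutual best response for all players.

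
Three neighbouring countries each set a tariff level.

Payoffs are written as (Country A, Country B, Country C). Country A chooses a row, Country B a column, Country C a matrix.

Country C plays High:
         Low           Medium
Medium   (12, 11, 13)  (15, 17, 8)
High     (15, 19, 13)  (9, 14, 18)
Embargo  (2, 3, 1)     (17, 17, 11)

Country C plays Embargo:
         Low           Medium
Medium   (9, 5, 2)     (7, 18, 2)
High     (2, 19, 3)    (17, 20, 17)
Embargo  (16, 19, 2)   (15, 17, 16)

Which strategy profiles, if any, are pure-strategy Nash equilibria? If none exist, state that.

The pure Nash equilibria are (High, Low, High) and (Embargo, Low, Embargo).

(Medium, Low, High): Country A can switch to High (12 → 15). Not NE.
(Medium, Low, Embargo): Country A can switch to Embargo (9 → 16). Not NE.
(Medium, Medium, High): Country A can switch to Embargo (15 → 17). Not NE.
(Medium, Medium, Embargo): Country A can switch to High (7 → 17). Not NE.
(High, Low, High): Country A gets 15, best alternative 12; Country B gets 19, best alternative 14; Country C gets 13, best alternative 3. No profitable deviation — NE.
(High, Low, Embargo): Country A can switch to Medium (2 → 9). Not NE.
(High, Medium, High): Country A can switch to Medium (9 → 15). Not NE.
(Embargo, Low, Embargo): Country A gets 16, best alternative 9; Country B gets 19, best alternative 17; Country C gets 2, best alternative 1. No profitable deviation — NE.
(The remaining 4 profiles each have a profitable deviation by the same check.)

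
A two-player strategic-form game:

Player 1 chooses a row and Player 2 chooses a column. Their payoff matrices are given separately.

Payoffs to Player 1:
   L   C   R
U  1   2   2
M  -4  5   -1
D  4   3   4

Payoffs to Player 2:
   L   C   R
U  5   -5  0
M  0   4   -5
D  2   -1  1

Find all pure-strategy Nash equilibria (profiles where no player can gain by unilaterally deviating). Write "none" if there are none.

(M, C); (D, L)

For each player, find the best response to each opponent profile; mutual best responses are the pure NE.
Player 1 against L: payoffs 1, -4, 4 → best response D.
Player 1 against C: payoffs 2, 5, 3 → best response M.
Player 1 against R: payoffs 2, -1, 4 → best response D.
Player 2 against U: payoffs 5, -5, 0 → best response L.
Player 2 against M: payoffs 0, 4, -5 → best response C.
Player 2 against D: payoffs 2, -1, 1 → best response L.
Mutual best responses: (M, C); (D, L).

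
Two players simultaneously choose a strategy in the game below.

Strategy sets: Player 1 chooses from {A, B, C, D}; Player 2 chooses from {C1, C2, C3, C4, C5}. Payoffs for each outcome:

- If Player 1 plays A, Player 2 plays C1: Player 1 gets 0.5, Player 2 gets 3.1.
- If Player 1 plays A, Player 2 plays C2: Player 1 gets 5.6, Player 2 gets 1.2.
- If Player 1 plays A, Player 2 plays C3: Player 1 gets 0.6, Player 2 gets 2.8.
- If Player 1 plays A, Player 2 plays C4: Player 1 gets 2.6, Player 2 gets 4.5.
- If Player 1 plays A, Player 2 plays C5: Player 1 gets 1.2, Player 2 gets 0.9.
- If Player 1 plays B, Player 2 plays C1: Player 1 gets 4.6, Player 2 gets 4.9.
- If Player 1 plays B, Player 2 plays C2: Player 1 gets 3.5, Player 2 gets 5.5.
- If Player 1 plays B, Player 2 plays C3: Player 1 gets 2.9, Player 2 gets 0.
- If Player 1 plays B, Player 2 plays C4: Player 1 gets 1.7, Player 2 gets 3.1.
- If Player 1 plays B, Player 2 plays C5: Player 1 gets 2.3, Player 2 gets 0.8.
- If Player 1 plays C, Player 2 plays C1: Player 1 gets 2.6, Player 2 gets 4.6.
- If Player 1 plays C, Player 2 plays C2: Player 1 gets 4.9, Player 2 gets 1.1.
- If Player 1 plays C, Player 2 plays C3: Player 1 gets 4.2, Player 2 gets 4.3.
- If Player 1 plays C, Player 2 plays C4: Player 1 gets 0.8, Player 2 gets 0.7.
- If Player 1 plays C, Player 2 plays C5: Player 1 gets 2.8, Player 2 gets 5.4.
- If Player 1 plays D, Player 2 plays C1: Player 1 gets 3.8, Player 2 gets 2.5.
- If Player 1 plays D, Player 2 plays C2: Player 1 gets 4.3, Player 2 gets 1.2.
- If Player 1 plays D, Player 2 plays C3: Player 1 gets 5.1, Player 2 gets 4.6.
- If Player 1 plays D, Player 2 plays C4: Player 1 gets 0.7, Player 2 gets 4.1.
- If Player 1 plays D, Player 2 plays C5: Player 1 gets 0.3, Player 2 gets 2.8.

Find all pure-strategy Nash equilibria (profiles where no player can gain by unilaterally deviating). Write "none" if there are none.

(A, C4); (C, C5); (D, C3)

Player 1 against C1: payoffs 0.5, 4.6, 2.6, 3.8 → best response B.
Player 1 against C2: payoffs 5.6, 3.5, 4.9, 4.3 → best response A.
Player 1 against C3: payoffs 0.6, 2.9, 4.2, 5.1 → best response D.
Player 1 against C4: payoffs 2.6, 1.7, 0.8, 0.7 → best response A.
Player 1 against C5: payoffs 1.2, 2.3, 2.8, 0.3 → best response C.
Player 2 against A: payoffs 3.1, 1.2, 2.8, 4.5, 0.9 → best response C4.
Player 2 against B: payoffs 4.9, 5.5, 0, 3.1, 0.8 → best response C2.
Player 2 against C: payoffs 4.6, 1.1, 4.3, 0.7, 5.4 → best response C5.
Player 2 against D: payoffs 2.5, 1.2, 4.6, 4.1, 2.8 → best response C3.
Mutual best responses: (A, C4); (C, C5); (D, C3).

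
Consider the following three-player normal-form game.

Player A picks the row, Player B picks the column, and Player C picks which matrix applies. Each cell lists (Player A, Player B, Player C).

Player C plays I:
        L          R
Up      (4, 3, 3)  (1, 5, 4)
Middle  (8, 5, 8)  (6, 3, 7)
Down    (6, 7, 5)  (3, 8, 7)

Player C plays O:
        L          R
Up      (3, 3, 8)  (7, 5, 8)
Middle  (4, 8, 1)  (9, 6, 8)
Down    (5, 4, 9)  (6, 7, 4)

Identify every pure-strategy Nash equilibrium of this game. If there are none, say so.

(Middle, L, I)

Mark each player's best response to every combination of opponents' strategies; a profile where every player is best-responding is a pure Nash equilibrium.
Player A against (L, I): payoffs 4, 8, 6 → best response Middle.
Player A against (L, O): payoffs 3, 4, 5 → best response Down.
Player A against (R, I): payoffs 1, 6, 3 → best response Middle.
Player A against (R, O): payoffs 7, 9, 6 → best response Middle.
Player B against (Up, I): payoffs 3, 5 → best response R.
Player B against (Up, O): payoffs 3, 5 → best response R.
Player B against (Middle, I): payoffs 5, 3 → best response L.
Player B against (Middle, O): payoffs 8, 6 → best response L.
Player B against (Down, I): payoffs 7, 8 → best response R.
Player B against (Down, O): payoffs 4, 7 → best response R.
Player C against (Up, L): payoffs 3, 8 → best response O.
Player C against (Up, R): payoffs 4, 8 → best response O.
Player C against (Middle, L): payoffs 8, 1 → best response I.
Player C against (Middle, R): payoffs 7, 8 → best response O.
Player C against (Down, L): payoffs 5, 9 → best response O.
Player C against (Down, R): payoffs 7, 4 → best response I.
Mutual best responses: (Middle, L, I).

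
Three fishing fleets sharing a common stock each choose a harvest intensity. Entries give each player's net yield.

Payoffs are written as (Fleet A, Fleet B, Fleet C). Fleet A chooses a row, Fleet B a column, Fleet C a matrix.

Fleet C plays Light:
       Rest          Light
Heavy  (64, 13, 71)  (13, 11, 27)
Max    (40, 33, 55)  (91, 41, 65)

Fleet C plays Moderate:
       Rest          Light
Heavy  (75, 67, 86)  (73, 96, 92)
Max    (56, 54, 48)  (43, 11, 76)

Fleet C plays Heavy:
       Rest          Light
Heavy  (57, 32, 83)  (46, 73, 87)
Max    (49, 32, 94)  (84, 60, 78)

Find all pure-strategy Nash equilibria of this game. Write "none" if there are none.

Check each profile: it is a Nash equilibrium iff no player can strictly gain by switching unilaterally.
(Heavy, Rest, Light): Fleet C can switch to Moderate (71 → 86). Not NE.
(Heavy, Rest, Moderate): Fleet B can switch to Light (67 → 96). Not NE.
(Heavy, Rest, Heavy): Fleet B can switch to Light (32 → 73). Not NE.
(Heavy, Light, Light): Fleet A can switch to Max (13 → 91). Not NE.
(Heavy, Light, Moderate): Fleet A gets 73, best alternative 43; Fleet B gets 96, best alternative 67; Fleet C gets 92, best alternative 87. No profitable deviation — NE.
(Heavy, Light, Heavy): Fleet A can switch to Max (46 → 84). Not NE.
(Max, Rest, Light): Fleet A can switch to Heavy (40 → 64). Not NE.
(Max, Rest, Moderate): Fleet A can switch to Heavy (56 → 75). Not NE.
(Max, Rest, Heavy): Fleet A can switch to Heavy (49 → 57). Not NE.
(Max, Light, Light): Fleet C can switch to Moderate (65 → 76). Not NE.
(Max, Light, Moderate): Fleet A can switch to Heavy (43 → 73). Not NE.
(Max, Light, Heavy): Fleet A gets 84, best alternative 46; Fleet B gets 60, best alternative 32; Fleet C gets 78, best alternative 76. No profitable deviation — NE.

The pure Nash equilibria are (Heavy, Light, Moderate) and (Max, Light, Heavy).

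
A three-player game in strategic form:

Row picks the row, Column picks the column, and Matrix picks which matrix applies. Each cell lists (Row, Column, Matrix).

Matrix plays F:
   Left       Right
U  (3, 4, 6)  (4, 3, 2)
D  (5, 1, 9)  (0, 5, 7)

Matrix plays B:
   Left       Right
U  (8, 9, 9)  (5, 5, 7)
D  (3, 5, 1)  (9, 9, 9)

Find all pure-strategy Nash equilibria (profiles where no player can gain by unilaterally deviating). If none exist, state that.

Pure-strategy Nash equilibria: (U, Left, B); (D, Right, B)

(U, Left, F): Row can switch to D (3 → 5). Not NE.
(U, Left, B): Row gets 8, best alternative 3; Column gets 9, best alternative 5; Matrix gets 9, best alternative 6. No profitable deviation — NE.
(U, Right, F): Column can switch to Left (3 → 4). Not NE.
(U, Right, B): Row can switch to D (5 → 9). Not NE.
(D, Left, F): Column can switch to Right (1 → 5). Not NE.
(D, Left, B): Row can switch to U (3 → 8). Not NE.
(D, Right, F): Row can switch to U (0 → 4). Not NE.
(D, Right, B): Row gets 9, best alternative 5; Column gets 9, best alternative 5; Matrix gets 9, best alternative 7. No profitable deviation — NE.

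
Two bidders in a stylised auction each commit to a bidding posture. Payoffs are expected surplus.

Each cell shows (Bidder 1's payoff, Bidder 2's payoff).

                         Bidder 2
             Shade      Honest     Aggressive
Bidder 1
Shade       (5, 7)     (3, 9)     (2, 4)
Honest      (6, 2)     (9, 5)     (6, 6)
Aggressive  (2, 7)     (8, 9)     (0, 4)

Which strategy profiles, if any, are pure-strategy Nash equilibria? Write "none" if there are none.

(Honest, Aggressive)

Bidder 1 against Shade: payoffs 5, 6, 2 → best response Honest.
Bidder 1 against Honest: payoffs 3, 9, 8 → best response Honest.
Bidder 1 against Aggressive: payoffs 2, 6, 0 → best response Honest.
Bidder 2 against Shade: payoffs 7, 9, 4 → best response Honest.
Bidder 2 against Honest: payoffs 2, 5, 6 → best response Aggressive.
Bidder 2 against Aggressive: payoffs 7, 9, 4 → best response Honest.
Mutual best responses: (Honest, Aggressive).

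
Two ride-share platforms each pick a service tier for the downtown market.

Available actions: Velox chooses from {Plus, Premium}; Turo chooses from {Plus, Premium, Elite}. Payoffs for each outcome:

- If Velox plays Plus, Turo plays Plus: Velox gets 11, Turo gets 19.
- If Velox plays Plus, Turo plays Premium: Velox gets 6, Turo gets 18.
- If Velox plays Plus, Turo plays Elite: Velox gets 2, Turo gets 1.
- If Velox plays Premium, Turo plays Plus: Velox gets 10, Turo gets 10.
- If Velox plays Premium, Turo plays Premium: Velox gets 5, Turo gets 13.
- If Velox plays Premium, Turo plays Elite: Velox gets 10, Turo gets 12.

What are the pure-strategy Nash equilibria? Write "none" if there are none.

Check each profile: it is a Nash equilibrium iff no player can strictly gain by switching unilaterally.
(Plus, Plus): Velox gets 11, best alternative 10; Turo gets 19, best alternative 18. No profitable deviation — NE.
(Plus, Premium): Turo can switch to Plus (18 → 19). Not NE.
(Plus, Elite): Velox can switch to Premium (2 → 10). Not NE.
(Premium, Plus): Velox can switch to Plus (10 → 11). Not NE.
(Premium, Premium): Velox can switch to Plus (5 → 6). Not NE.
(Premium, Elite): Turo can switch to Premium (12 → 13). Not NE.

(Plus, Plus)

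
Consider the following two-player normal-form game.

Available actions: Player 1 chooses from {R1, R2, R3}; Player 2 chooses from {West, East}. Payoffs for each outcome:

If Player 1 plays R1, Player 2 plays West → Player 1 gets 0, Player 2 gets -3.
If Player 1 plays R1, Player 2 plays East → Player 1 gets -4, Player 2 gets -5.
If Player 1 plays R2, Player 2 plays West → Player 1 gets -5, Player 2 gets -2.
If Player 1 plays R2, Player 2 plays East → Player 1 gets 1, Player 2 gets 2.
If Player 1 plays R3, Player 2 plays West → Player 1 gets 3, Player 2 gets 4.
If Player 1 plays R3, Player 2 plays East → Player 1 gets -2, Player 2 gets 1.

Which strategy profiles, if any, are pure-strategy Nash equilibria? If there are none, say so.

Player 1 against West: payoffs 0, -5, 3 → best response R3.
Player 1 against East: payoffs -4, 1, -2 → best response R2.
Player 2 against R1: payoffs -3, -5 → best response West.
Player 2 against R2: payoffs -2, 2 → best response East.
Player 2 against R3: payoffs 4, 1 → best response West.
Mutual best responses: (R2, East); (R3, West).

The pure Nash equilibria are (R2, East); (R3, West).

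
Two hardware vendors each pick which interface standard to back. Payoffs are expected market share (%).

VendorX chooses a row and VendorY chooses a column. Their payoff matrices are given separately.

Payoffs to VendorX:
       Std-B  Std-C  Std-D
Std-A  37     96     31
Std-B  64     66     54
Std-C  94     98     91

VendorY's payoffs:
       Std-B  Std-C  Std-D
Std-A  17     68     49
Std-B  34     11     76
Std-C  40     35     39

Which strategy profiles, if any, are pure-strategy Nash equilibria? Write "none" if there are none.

Pure NE: (Std-C, Std-B)

VendorX against Std-B: payoffs 37, 64, 94 → best response Std-C.
VendorX against Std-C: payoffs 96, 66, 98 → best response Std-C.
VendorX against Std-D: payoffs 31, 54, 91 → best response Std-C.
VendorY against Std-A: payoffs 17, 68, 49 → best response Std-C.
VendorY against Std-B: payoffs 34, 11, 76 → best response Std-D.
VendorY against Std-C: payoffs 40, 35, 39 → best response Std-B.
Mutual best responses: (Std-C, Std-B).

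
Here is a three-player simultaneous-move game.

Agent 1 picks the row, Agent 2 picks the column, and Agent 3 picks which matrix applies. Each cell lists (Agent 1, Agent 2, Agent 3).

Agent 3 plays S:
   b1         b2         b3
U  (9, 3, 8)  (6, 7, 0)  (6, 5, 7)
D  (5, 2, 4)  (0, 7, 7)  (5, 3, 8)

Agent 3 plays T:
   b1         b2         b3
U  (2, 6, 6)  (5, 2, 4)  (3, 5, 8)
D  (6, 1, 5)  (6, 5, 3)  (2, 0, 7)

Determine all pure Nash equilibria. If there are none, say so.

No pure-strategy Nash equilibrium.

Agent 1 against (b1, S): payoffs 9, 5 → best response U.
Agent 1 against (b1, T): payoffs 2, 6 → best response D.
Agent 1 against (b2, S): payoffs 6, 0 → best response U.
Agent 1 against (b2, T): payoffs 5, 6 → best response D.
Agent 1 against (b3, S): payoffs 6, 5 → best response U.
Agent 1 against (b3, T): payoffs 3, 2 → best response U.
Agent 2 against (U, S): payoffs 3, 7, 5 → best response b2.
Agent 2 against (U, T): payoffs 6, 2, 5 → best response b1.
Agent 2 against (D, S): payoffs 2, 7, 3 → best response b2.
Agent 2 against (D, T): payoffs 1, 5, 0 → best response b2.
Agent 3 against (U, b1): payoffs 8, 6 → best response S.
Agent 3 against (U, b2): payoffs 0, 4 → best response T.
Agent 3 against (U, b3): payoffs 7, 8 → best response T.
Agent 3 against (D, b1): payoffs 4, 5 → best response T.
Agent 3 against (D, b2): payoffs 7, 3 → best response S.
Agent 3 against (D, b3): payoffs 8, 7 → best response S.
No profile is a mutual best response for all players.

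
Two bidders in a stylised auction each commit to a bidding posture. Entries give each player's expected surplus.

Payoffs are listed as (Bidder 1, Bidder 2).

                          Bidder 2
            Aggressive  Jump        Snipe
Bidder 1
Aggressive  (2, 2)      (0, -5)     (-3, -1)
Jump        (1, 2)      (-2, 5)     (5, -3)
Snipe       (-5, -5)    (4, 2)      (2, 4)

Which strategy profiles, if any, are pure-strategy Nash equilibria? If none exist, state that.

Check each profile: it is a Nash equilibrium iff no player can strictly gain by switching unilaterally.
(Aggressive, Aggressive): Bidder 1 gets 2, best alternative 1; Bidder 2 gets 2, best alternative -1. No profitable deviation — NE.
(Aggressive, Jump): Bidder 1 can switch to Snipe (0 → 4). Not NE.
(Aggressive, Snipe): Bidder 1 can switch to Jump (-3 → 5). Not NE.
(Jump, Aggressive): Bidder 1 can switch to Aggressive (1 → 2). Not NE.
(Jump, Jump): Bidder 1 can switch to Aggressive (-2 → 0). Not NE.
(Jump, Snipe): Bidder 2 can switch to Aggressive (-3 → 2). Not NE.
(Snipe, Aggressive): Bidder 1 can switch to Aggressive (-5 → 2). Not NE.
(Snipe, Jump): Bidder 2 can switch to Snipe (2 → 4). Not NE.
(Snipe, Snipe): Bidder 1 can switch to Jump (2 → 5). Not NE.

Pure NE: (Aggressive, Aggressive)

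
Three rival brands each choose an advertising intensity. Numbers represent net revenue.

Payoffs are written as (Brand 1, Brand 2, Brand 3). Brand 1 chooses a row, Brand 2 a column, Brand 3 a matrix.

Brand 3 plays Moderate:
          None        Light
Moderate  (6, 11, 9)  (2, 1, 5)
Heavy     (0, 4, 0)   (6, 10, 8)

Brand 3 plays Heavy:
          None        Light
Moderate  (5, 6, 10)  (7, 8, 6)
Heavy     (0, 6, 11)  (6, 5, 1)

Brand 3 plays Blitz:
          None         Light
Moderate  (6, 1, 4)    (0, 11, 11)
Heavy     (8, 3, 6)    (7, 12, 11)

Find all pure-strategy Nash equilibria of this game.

The unique pure-strategy Nash equilibrium is (Heavy, Light, Blitz).

For each player, find the best response to each opponent profile; mutual best responses are the pure NE.
Brand 1 against (None, Moderate): payoffs 6, 0 → best response Moderate.
Brand 1 against (None, Heavy): payoffs 5, 0 → best response Moderate.
Brand 1 against (None, Blitz): payoffs 6, 8 → best response Heavy.
Brand 1 against (Light, Moderate): payoffs 2, 6 → best response Heavy.
Brand 1 against (Light, Heavy): payoffs 7, 6 → best response Moderate.
Brand 1 against (Light, Blitz): payoffs 0, 7 → best response Heavy.
Brand 2 against (Moderate, Moderate): payoffs 11, 1 → best response None.
Brand 2 against (Moderate, Heavy): payoffs 6, 8 → best response Light.
Brand 2 against (Moderate, Blitz): payoffs 1, 11 → best response Light.
Brand 2 against (Heavy, Moderate): payoffs 4, 10 → best response Light.
Brand 2 against (Heavy, Heavy): payoffs 6, 5 → best response None.
Brand 2 against (Heavy, Blitz): payoffs 3, 12 → best response Light.
Brand 3 against (Moderate, None): payoffs 9, 10, 4 → best response Heavy.
Brand 3 against (Moderate, Light): payoffs 5, 6, 11 → best response Blitz.
Brand 3 against (Heavy, None): payoffs 0, 11, 6 → best response Heavy.
Brand 3 against (Heavy, Light): payoffs 8, 1, 11 → best response Blitz.
Mutual best responses: (Heavy, Light, Blitz).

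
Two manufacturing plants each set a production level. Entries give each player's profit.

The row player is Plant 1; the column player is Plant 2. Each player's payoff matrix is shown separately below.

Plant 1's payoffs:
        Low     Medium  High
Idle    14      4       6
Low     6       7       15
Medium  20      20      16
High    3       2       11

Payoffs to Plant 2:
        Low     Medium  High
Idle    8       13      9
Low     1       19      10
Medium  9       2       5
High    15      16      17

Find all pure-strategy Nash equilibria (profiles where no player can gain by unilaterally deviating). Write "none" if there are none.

Plant 1 against Low: payoffs 14, 6, 20, 3 → best response Medium.
Plant 1 against Medium: payoffs 4, 7, 20, 2 → best response Medium.
Plant 1 against High: payoffs 6, 15, 16, 11 → best response Medium.
Plant 2 against Idle: payoffs 8, 13, 9 → best response Medium.
Plant 2 against Low: payoffs 1, 19, 10 → best response Medium.
Plant 2 against Medium: payoffs 9, 2, 5 → best response Low.
Plant 2 against High: payoffs 15, 16, 17 → best response High.
Mutual best responses: (Medium, Low).

Pure NE: (Medium, Low)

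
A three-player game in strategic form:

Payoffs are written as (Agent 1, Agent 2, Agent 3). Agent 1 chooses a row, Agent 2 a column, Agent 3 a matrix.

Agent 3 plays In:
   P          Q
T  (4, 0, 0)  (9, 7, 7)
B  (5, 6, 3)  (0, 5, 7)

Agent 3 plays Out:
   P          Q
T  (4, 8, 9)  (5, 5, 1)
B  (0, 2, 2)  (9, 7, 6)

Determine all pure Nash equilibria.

(T, P, In): Agent 1 can switch to B (4 → 5). Not NE.
(T, P, Out): Agent 1 gets 4, best alternative 0; Agent 2 gets 8, best alternative 5; Agent 3 gets 9, best alternative 0. No profitable deviation — NE.
(T, Q, In): Agent 1 gets 9, best alternative 0; Agent 2 gets 7, best alternative 0; Agent 3 gets 7, best alternative 1. No profitable deviation — NE.
(T, Q, Out): Agent 1 can switch to B (5 → 9). Not NE.
(B, P, In): Agent 1 gets 5, best alternative 4; Agent 2 gets 6, best alternative 5; Agent 3 gets 3, best alternative 2. No profitable deviation — NE.
(B, P, Out): Agent 1 can switch to T (0 → 4). Not NE.
(B, Q, In): Agent 1 can switch to T (0 → 9). Not NE.
(B, Q, Out): Agent 3 can switch to In (6 → 7). Not NE.

The pure Nash equilibria are (T, P, Out), (T, Q, In), (B, P, In).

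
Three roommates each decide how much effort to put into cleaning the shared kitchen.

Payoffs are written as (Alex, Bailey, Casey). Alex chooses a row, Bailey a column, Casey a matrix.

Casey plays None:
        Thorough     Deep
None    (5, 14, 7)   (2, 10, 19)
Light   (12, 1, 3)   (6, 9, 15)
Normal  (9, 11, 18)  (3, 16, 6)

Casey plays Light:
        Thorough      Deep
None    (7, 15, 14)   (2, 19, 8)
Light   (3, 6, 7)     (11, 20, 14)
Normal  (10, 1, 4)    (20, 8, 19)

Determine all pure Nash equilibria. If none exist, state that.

The pure Nash equilibria are (Light, Deep, None) and (Normal, Deep, Light).

Mark each player's best response to every combination of opponents' strategies; a profile where every player is best-responding is a pure Nash equilibrium.
Alex against (Thorough, None): payoffs 5, 12, 9 → best response Light.
Alex against (Thorough, Light): payoffs 7, 3, 10 → best response Normal.
Alex against (Deep, None): payoffs 2, 6, 3 → best response Light.
Alex against (Deep, Light): payoffs 2, 11, 20 → best response Normal.
Bailey against (None, None): payoffs 14, 10 → best response Thorough.
Bailey against (None, Light): payoffs 15, 19 → best response Deep.
Bailey against (Light, None): payoffs 1, 9 → best response Deep.
Bailey against (Light, Light): payoffs 6, 20 → best response Deep.
Bailey against (Normal, None): payoffs 11, 16 → best response Deep.
Bailey against (Normal, Light): payoffs 1, 8 → best response Deep.
Casey against (None, Thorough): payoffs 7, 14 → best response Light.
Casey against (None, Deep): payoffs 19, 8 → best response None.
Casey against (Light, Thorough): payoffs 3, 7 → best response Light.
Casey against (Light, Deep): payoffs 15, 14 → best response None.
Casey against (Normal, Thorough): payoffs 18, 4 → best response None.
Casey against (Normal, Deep): payoffs 6, 19 → best response Light.
Mutual best responses: (Light, Deep, None); (Normal, Deep, Light).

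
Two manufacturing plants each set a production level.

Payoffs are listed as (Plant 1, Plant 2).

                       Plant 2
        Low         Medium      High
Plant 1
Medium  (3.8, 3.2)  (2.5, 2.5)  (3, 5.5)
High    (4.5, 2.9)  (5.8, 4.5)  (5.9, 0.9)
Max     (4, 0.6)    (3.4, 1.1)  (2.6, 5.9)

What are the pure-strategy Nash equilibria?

(High, Medium)

For each strategy profile, look for a profitable unilateral deviation.
(Medium, Low): Plant 1 can switch to High (3.8 → 4.5). Not NE.
(Medium, Medium): Plant 1 can switch to High (2.5 → 5.8). Not NE.
(Medium, High): Plant 1 can switch to High (3 → 5.9). Not NE.
(High, Low): Plant 2 can switch to Medium (2.9 → 4.5). Not NE.
(High, Medium): Plant 1 gets 5.8, best alternative 3.4; Plant 2 gets 4.5, best alternative 2.9. No profitable deviation — NE.
(High, High): Plant 2 can switch to Low (0.9 → 2.9). Not NE.
(Max, Low): Plant 1 can switch to High (4 → 4.5). Not NE.
(Max, Medium): Plant 1 can switch to High (3.4 → 5.8). Not NE.
(Max, High): Plant 1 can switch to Medium (2.6 → 3). Not NE.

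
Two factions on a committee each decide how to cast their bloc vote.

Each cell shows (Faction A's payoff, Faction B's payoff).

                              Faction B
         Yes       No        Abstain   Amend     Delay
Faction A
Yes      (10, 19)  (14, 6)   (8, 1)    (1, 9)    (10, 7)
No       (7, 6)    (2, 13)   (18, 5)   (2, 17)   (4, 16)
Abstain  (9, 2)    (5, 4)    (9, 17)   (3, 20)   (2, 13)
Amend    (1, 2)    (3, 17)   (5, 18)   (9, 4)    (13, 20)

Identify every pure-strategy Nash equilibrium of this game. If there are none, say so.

Mark each player's best response to every combination of opponents' strategies; a profile where every player is best-responding is a pure Nash equilibrium.
Faction A against Yes: payoffs 10, 7, 9, 1 → best response Yes.
Faction A against No: payoffs 14, 2, 5, 3 → best response Yes.
Faction A against Abstain: payoffs 8, 18, 9, 5 → best response No.
Faction A against Amend: payoffs 1, 2, 3, 9 → best response Amend.
Faction A against Delay: payoffs 10, 4, 2, 13 → best response Amend.
Faction B against Yes: payoffs 19, 6, 1, 9, 7 → best response Yes.
Faction B against No: payoffs 6, 13, 5, 17, 16 → best response Amend.
Faction B against Abstain: payoffs 2, 4, 17, 20, 13 → best response Amend.
Faction B against Amend: payoffs 2, 17, 18, 4, 20 → best response Delay.
Mutual best responses: (Yes, Yes); (Amend, Delay).

(Yes, Yes); (Amend, Delay)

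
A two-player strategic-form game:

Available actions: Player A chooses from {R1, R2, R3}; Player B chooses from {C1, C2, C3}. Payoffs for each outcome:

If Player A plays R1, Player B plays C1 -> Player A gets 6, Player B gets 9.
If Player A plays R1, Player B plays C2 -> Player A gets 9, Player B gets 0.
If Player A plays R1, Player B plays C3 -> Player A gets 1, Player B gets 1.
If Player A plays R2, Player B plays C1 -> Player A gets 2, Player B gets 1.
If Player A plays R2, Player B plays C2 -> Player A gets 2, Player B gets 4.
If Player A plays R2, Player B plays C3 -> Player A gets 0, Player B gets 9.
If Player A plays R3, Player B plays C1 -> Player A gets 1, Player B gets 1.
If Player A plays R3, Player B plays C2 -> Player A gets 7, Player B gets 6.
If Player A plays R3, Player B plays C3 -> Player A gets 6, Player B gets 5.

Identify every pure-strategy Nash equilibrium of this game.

(R1, C1)

(R1, C1): Player A gets 6, best alternative 2; Player B gets 9, best alternative 1. No profitable deviation — NE.
(R1, C2): Player B can switch to C1 (0 → 9). Not NE.
(R1, C3): Player A can switch to R3 (1 → 6). Not NE.
(R2, C1): Player A can switch to R1 (2 → 6). Not NE.
(R2, C2): Player A can switch to R1 (2 → 9). Not NE.
(R2, C3): Player A can switch to R1 (0 → 1). Not NE.
(R3, C1): Player A can switch to R1 (1 → 6). Not NE.
(R3, C2): Player A can switch to R1 (7 → 9). Not NE.
(R3, C3): Player B can switch to C2 (5 → 6). Not NE.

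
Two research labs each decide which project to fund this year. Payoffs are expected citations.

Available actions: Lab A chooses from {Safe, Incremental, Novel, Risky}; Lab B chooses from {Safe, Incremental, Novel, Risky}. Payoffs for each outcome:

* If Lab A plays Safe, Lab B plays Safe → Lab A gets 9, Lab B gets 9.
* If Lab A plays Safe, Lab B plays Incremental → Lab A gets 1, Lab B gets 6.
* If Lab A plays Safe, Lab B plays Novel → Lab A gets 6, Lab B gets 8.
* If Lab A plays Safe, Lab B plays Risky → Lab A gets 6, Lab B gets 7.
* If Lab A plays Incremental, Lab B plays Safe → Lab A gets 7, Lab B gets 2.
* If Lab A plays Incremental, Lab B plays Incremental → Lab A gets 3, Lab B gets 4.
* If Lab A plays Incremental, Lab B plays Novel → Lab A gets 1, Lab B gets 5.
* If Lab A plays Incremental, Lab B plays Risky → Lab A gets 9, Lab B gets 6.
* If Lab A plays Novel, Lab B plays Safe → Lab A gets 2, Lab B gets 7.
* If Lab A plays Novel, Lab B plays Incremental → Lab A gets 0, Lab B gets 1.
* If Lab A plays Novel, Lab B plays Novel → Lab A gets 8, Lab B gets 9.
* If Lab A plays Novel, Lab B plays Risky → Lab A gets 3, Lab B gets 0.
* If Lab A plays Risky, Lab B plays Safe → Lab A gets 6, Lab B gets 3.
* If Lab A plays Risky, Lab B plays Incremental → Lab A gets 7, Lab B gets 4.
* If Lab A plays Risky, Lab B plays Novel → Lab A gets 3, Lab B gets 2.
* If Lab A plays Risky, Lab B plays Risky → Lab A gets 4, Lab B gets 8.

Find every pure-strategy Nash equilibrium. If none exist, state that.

The pure Nash equilibria are (Safe, Safe), (Incremental, Risky), (Novel, Novel).

For each player, find the best response to each opponent profile; mutual best responses are the pure NE.
Lab A against Safe: payoffs 9, 7, 2, 6 → best response Safe.
Lab A against Incremental: payoffs 1, 3, 0, 7 → best response Risky.
Lab A against Novel: payoffs 6, 1, 8, 3 → best response Novel.
Lab A against Risky: payoffs 6, 9, 3, 4 → best response Incremental.
Lab B against Safe: payoffs 9, 6, 8, 7 → best response Safe.
Lab B against Incremental: payoffs 2, 4, 5, 6 → best response Risky.
Lab B against Novel: payoffs 7, 1, 9, 0 → best response Novel.
Lab B against Risky: payoffs 3, 4, 2, 8 → best response Risky.
Mutual best responses: (Safe, Safe); (Incremental, Risky); (Novel, Novel).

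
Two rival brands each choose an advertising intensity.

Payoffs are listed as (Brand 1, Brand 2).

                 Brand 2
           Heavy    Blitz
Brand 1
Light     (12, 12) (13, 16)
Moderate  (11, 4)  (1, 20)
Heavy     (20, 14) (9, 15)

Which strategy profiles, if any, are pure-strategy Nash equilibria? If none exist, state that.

The unique pure-strategy Nash equilibrium is (Light, Blitz).

Brand 1 against Heavy: payoffs 12, 11, 20 → best response Heavy.
Brand 1 against Blitz: payoffs 13, 1, 9 → best response Light.
Brand 2 against Light: payoffs 12, 16 → best response Blitz.
Brand 2 against Moderate: payoffs 4, 20 → best response Blitz.
Brand 2 against Heavy: payoffs 14, 15 → best response Blitz.
Mutual best responses: (Light, Blitz).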